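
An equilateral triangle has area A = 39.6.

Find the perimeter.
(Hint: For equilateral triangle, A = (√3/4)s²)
A = (√3/4)s²  →  s² = 4A/√3 = 4·39.6/√3 = 91.4523
s = 9.56307
Perimeter = 3s = 28.69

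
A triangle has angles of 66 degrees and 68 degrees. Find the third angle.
Sum of angles in a triangle = 180 degrees
Third angle = 180 - 66 - 68
Third angle = 46 degrees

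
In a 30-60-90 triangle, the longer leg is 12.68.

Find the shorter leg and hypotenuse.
In a 30-60-90 triangle, sides are in ratio 1 : √3 : 2.
Long leg = short leg·√3  →  short leg = 12.68/√3 = 7.321
Hypotenuse = 2·(short leg) = 2·12.68/√3 = 14.64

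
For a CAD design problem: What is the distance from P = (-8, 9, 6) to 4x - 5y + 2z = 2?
d = |4(-8) + (-5)(9) + 2(6) - (2)| / √(4² + (-5)² + 2²) = 67/√45 = 9.988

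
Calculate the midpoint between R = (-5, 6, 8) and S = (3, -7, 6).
Midpoint = ((-5+3)/2, (6-7)/2, (8+6)/2) = (-1, -0.5, 7)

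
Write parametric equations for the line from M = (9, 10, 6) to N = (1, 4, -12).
Direction vector d = N - M = (-8, -6, -18)
x = 9 - 8t, y = 10 - 6t, z = 6 - 18t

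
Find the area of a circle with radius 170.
Area = pi * r²
Area = pi * 170²
Area = pi * 28900
Area = 90792.03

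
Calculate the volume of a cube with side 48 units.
Volume = s³
Volume = 48³
Volume = 110592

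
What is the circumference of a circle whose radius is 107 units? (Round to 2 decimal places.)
Circumference = 2 * pi * r
Circumference = 2 * pi * 107
Circumference = 672.30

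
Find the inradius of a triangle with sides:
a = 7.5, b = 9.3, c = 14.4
s = (a+b+c)/2 = (7.5+9.3+14.4)/2 = 15.6
Area = √(s(s-a)(s-b)(s-c)) = √(15.6·8.1·6.3·1.2) = 30.9076
r = Area/s = 30.9076/15.6 = 1.981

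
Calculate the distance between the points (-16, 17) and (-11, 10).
Using the distance formula: d = sqrt((x₂-x₁)² + (y₂-y₁)²)
dx = (-11) - (-16) = 5
dy = 10 - 17 = -7
d = sqrt(5² + (-7)²) = sqrt(25 + 49) = sqrt(74) = 8.60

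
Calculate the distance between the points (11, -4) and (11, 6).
Using the distance formula: d = sqrt((x₂-x₁)² + (y₂-y₁)²)
dx = 11 - 11 = 0
dy = 6 - (-4) = 10
d = sqrt(0² + 10²) = sqrt(0 + 100) = sqrt(100) = 10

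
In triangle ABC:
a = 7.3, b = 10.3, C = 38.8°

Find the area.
Using A = ½ab·sin(C):
A = ½·7.3·10.3·sin(38.8°) = ½·75.19·0.626604 = 23.56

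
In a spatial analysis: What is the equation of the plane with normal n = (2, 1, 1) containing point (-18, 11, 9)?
d = n·P = (2)(-18) + (1)(11) + (1)(9) = -16
Plane: 2x + y + z = -16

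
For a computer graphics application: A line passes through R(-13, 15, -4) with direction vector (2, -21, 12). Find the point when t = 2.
P(2) = (-13 + 2(2), 15 + (-21)(2), -4 + 12(2)) = (-9, -27, 20)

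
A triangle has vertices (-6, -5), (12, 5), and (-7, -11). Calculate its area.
Using the coordinate formula: Area = (1/2)|x₁(y₂-y₃) + x₂(y₃-y₁) + x₃(y₁-y₂)|
Area = (1/2)|(-6)(5-(-11)) + 12((-11)-(-5)) + (-7)((-5)-5)|
Area = (1/2)|(-6)*16 + 12*(-6) + (-7)*(-10)|
Area = (1/2)|(-96) + (-72) + 70|
Area = (1/2)*98 = 49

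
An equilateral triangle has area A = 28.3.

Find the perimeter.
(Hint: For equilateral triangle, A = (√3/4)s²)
A = (√3/4)s²  →  s² = 4A/√3 = 4·28.3/√3 = 65.3561
s = 8.08431
Perimeter = 3s = 24.25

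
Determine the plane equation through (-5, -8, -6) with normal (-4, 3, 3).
d = n·P = (-4)(-5) + (3)(-8) + (3)(-6) = -22
Plane: -4x + 3y + 3z = -22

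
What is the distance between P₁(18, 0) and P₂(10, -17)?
Using the distance formula: d = sqrt((x₂-x₁)² + (y₂-y₁)²)
dx = 10 - 18 = -8
dy = (-17) - 0 = -17
d = sqrt((-8)² + (-17)²) = sqrt(64 + 289) = sqrt(353) = 18.79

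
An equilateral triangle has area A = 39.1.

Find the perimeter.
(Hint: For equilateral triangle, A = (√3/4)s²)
A = (√3/4)s²  →  s² = 4A/√3 = 4·39.1/√3 = 90.2976
s = 9.5025
Perimeter = 3s = 28.51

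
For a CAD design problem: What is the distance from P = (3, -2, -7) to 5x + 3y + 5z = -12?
d = |5(3) + 3(-2) + 5(-7) - (-12)| / √(5² + 3² + 5²) = 14/√59 = 1.823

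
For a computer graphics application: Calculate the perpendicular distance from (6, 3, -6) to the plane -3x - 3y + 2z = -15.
d = |(-3)(6) + (-3)(3) + 2(-6) - (-15)| / √((-3)² + (-3)² + 2²) = 24/√22 = 5.117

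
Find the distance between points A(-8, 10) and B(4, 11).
Using the distance formula: d = sqrt((x₂-x₁)² + (y₂-y₁)²)
dx = 4 - (-8) = 12
dy = 11 - 10 = 1
d = sqrt(12² + 1²) = sqrt(144 + 1) = sqrt(145) = 12.04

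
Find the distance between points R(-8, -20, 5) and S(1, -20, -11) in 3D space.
d = √[(9)² + (0)² + (-16)²] = √337 = 18.36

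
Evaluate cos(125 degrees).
cos(125 degrees) = -0.5736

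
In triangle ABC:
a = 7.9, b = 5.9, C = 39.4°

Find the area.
Using A = ½ab·sin(C):
A = ½·7.9·5.9·sin(39.4°) = ½·46.61·0.634731 = 14.79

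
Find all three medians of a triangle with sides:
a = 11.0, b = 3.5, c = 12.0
Using m_x = ½√(2y² + 2z² - x²):
m_a = ½√(2·3.5² + 2·12.0² - 11.0²) = ½√191.5 = 6.919
m_b = ½√(2·11.0² + 2·12.0² - 3.5²) = ½√517.75 = 11.38
m_c = ½√(2·11.0² + 2·3.5² - 12.0²) = ½√122.5 = 5.534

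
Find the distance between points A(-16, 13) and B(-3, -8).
Using the distance formula: d = sqrt((x₂-x₁)² + (y₂-y₁)²)
dx = (-3) - (-16) = 13
dy = (-8) - 13 = -21
d = sqrt(13² + (-21)²) = sqrt(169 + 441) = sqrt(610) = 24.70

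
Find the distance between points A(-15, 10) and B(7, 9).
Using the distance formula: d = sqrt((x₂-x₁)² + (y₂-y₁)²)
dx = 7 - (-15) = 22
dy = 9 - 10 = -1
d = sqrt(22² + (-1)²) = sqrt(484 + 1) = sqrt(485) = 22.02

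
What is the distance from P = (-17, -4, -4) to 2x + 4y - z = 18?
d = |2(-17) + 4(-4) + (-1)(-4) - (18)| / √(2² + 4² + (-1)²) = 64/√21 = 13.97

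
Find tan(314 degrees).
tan(314 degrees) = -1.0355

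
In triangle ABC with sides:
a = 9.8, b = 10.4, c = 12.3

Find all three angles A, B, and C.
By the law of cosines:
cos(A) = (b² + c² - a²)/(2bc) = 0.638720  →  A = 50.3°
cos(B) = (a² + c² - b²)/(2ac) = 0.577277  →  B = 54.74°
cos(C) = (a² + b² - c²)/(2ab) = 0.259566  →  C = 74.96°
Check: A + B + C = 180.0° ✓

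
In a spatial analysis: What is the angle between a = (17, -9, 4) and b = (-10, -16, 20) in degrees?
a·b = 54, |a|² = 386, |b|² = 756
cos θ = 54/√291816 ≈ 0.09996
θ ≈ 84.26°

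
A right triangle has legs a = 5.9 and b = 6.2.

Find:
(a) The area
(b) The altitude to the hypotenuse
(a) Area = ½ab = ½·5.9·6.2 = 18.29
(b) Hypotenuse c = √(5.9² + 6.2²) = √73.25 = 8.55862
    Area = ½·c·h_c  →  h_c = 2·Area/c = 2·18.29/8.55862 = 4.274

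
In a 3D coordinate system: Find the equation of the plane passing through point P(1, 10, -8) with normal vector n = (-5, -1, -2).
d = n·P = (-5)(1) + (-1)(10) + (-2)(-8) = 1
Plane: -5x - y - 2z = 1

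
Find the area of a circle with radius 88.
Area = pi * r²
Area = pi * 88²
Area = pi * 7744
Area = 24328.49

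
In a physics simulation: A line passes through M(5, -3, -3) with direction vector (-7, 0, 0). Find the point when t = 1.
P(1) = (5 + (-7)(1), -3 + 0(1), -3 + 0(1)) = (-2, -3, -3)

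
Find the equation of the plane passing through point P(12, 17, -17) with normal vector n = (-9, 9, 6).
d = n·P = (-9)(12) + (9)(17) + (6)(-17) = -57
Plane: -9x + 9y + 6z = -57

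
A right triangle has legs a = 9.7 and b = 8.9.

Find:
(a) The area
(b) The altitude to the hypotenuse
(a) Area = ½ab = ½·9.7·8.9 = 43.165
(b) Hypotenuse c = √(9.7² + 8.9²) = √173.3 = 13.1643
    Area = ½·c·h_c  →  h_c = 2·Area/c = 2·43.165/13.1643 = 6.558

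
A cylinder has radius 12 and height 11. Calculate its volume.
Volume = pi * r² * h
Volume = pi * 12² * 11
Volume = pi * 144 * 11
Volume = pi * 1584
Volume = 4976.28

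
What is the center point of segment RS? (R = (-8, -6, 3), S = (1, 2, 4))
Midpoint = ((-8+1)/2, (-6+2)/2, (3+4)/2) = (-3.5, -2, 3.5)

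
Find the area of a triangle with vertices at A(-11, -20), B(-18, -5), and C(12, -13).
Using the coordinate formula: Area = (1/2)|x₁(y₂-y₃) + x₂(y₃-y₁) + x₃(y₁-y₂)|
Area = (1/2)|(-11)((-5)-(-13)) + (-18)((-13)-(-20)) + 12((-20)-(-5))|
Area = (1/2)|(-11)*8 + (-18)*7 + 12*(-15)|
Area = (1/2)|(-88) + (-126) + (-180)|
Area = (1/2)*394 = 197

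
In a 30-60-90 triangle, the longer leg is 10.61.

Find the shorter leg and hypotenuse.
In a 30-60-90 triangle, sides are in ratio 1 : √3 : 2.
Long leg = short leg·√3  →  short leg = 10.61/√3 = 6.126
Hypotenuse = 2·(short leg) = 2·10.61/√3 = 12.25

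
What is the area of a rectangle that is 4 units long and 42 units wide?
Area = length * width
Area = 4 * 42
Area = 168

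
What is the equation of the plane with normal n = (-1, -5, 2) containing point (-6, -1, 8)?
d = n·P = (-1)(-6) + (-5)(-1) + (2)(8) = 27
Plane: -x - 5y + 2z = 27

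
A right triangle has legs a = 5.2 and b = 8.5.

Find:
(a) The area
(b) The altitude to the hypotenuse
(a) Area = ½ab = ½·5.2·8.5 = 22.1
(b) Hypotenuse c = √(5.2² + 8.5²) = √99.29 = 9.96444
    Area = ½·c·h_c  →  h_c = 2·Area/c = 2·22.1/9.96444 = 4.436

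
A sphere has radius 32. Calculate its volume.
Volume = (4/3) * pi * r³
Volume = (4/3) * pi * 32³
Volume = (4/3) * pi * 32768
Volume = 137258.28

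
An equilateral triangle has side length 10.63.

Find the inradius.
For an equilateral triangle, r = s/(2√3) where s is the side.
r = 10.63/(2√3) = 10.63/3.464102 = 3.069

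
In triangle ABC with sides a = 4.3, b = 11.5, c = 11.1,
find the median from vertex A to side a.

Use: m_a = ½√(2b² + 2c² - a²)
m_a = ½√(2·11.5² + 2·11.1² - 4.3²)
m_a = ½√(264.5 + 246.42 - 18.49) = ½√492.43 = 11.1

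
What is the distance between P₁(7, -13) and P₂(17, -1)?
Using the distance formula: d = sqrt((x₂-x₁)² + (y₂-y₁)²)
dx = 17 - 7 = 10
dy = (-1) - (-13) = 12
d = sqrt(10² + 12²) = sqrt(100 + 144) = sqrt(244) = 15.62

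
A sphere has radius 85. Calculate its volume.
Volume = (4/3) * pi * r³
Volume = (4/3) * pi * 85³
Volume = (4/3) * pi * 614125
Volume = 2572440.78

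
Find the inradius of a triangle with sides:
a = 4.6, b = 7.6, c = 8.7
s = (a+b+c)/2 = (4.6+7.6+8.7)/2 = 10.45
Area = √(s(s-a)(s-b)(s-c)) = √(10.45·5.85·2.85·1.75) = 17.4613
r = Area/s = 17.4613/10.45 = 1.671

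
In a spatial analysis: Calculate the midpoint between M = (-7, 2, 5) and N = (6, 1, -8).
Midpoint = ((-7+6)/2, (2+1)/2, (5-8)/2) = (-0.5, 1.5, -1.5)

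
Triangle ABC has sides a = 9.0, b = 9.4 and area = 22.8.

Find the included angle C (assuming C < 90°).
Area = ½ab·sin(C)  →  sin(C) = 2·Area/(ab)
sin(C) = 2·22.8/(9.0·9.4) = 0.539007
C = arcsin(0.539007) = 32.62°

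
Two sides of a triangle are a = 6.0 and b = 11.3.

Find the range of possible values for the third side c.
By the triangle inequality: |a - b| < c < a + b
|6.0 - 11.3| < c < 6.0 + 11.3
5.3 < c < 17.3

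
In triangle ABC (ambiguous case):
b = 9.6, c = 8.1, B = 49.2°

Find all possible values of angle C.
sin(C)/c = sin(B)/b  →  sin(C) = c·sin(B)/b = 8.1·sin(49.2°)/9.6 = 0.638715
C₁ = arcsin(0.638715) = 39.7°,  C₂ = 180° - C₁ = 140.3°
Check C₂: A = 180° - 49.2° - 140.3° = -9.5° ≤ 0, rejected
C = 39.7° (one solution)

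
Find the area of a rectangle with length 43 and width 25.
Area = length * width
Area = 43 * 25
Area = 1075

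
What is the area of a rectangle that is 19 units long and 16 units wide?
Area = length * width
Area = 19 * 16
Area = 304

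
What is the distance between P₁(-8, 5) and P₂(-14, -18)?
Using the distance formula: d = sqrt((x₂-x₁)² + (y₂-y₁)²)
dx = (-14) - (-8) = -6
dy = (-18) - 5 = -23
d = sqrt((-6)² + (-23)²) = sqrt(36 + 529) = sqrt(565) = 23.77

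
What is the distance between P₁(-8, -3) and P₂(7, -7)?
Using the distance formula: d = sqrt((x₂-x₁)² + (y₂-y₁)²)
dx = 7 - (-8) = 15
dy = (-7) - (-3) = -4
d = sqrt(15² + (-4)²) = sqrt(225 + 16) = sqrt(241) = 15.52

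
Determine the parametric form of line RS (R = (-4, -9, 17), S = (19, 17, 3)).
Direction vector d = S - R = (23, 26, -14)
x = -4 + 23t, y = -9 + 26t, z = 17 - 14t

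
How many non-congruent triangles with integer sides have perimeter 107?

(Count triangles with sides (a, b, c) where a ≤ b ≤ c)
With a ≤ b ≤ c and a + b + c = 107, the triangle inequality a + b > c gives c < 107/2, so c ≤ 53.
Iterate a from 1 to ⌊p/3⌋ = 35; for each a, b ranges from a to ⌊(p−a)/2⌋ with c = p − a − b, keeping only c ≥ b.
Triples: (1, 53, 53), (2, 52, 53), (3, 51, 53), …
Count = 252 triangles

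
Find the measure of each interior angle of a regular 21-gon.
Interior angle of a regular n-gon = (n-2)*180/n
Interior angle = (21-2)*180/21
Interior angle = 19*180/21
Interior angle = 3420/21
Interior angle = 162.86 degrees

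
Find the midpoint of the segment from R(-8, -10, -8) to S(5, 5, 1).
Midpoint = ((-8+5)/2, (-10+5)/2, (-8+1)/2) = (-1.5, -2.5, -3.5)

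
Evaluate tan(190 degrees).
tan(190 degrees) = 0.1763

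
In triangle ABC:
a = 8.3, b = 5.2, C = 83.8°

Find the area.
Using A = ½ab·sin(C):
A = ½·8.3·5.2·sin(83.8°) = ½·43.16·0.994151 = 21.45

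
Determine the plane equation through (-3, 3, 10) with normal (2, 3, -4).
d = n·P = (2)(-3) + (3)(3) + (-4)(10) = -37
Plane: 2x + 3y - 4z = -37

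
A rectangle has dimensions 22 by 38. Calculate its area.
Area = length * width
Area = 22 * 38
Area = 836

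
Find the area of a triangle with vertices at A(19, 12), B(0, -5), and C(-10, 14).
Using the coordinate formula: Area = (1/2)|x₁(y₂-y₃) + x₂(y₃-y₁) + x₃(y₁-y₂)|
Area = (1/2)|19((-5)-14) + 0(14-12) + (-10)(12-(-5))|
Area = (1/2)|19*(-19) + 0*2 + (-10)*17|
Area = (1/2)|(-361) + 0 + (-170)|
Area = (1/2)*531 = 265.50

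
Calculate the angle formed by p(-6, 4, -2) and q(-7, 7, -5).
p·q = 80, |p|² = 56, |q|² = 123
cos θ = 80/√6888 ≈ 0.9639
θ ≈ 15.44°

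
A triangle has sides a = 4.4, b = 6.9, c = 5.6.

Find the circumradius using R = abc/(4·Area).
s = (a+b+c)/2 = 8.45
Area = √(s(s-a)(s-b)(s-c)) = √(8.45·4.05·1.55·2.85) = 12.2954
R = abc/(4·Area) = (4.4·6.9·5.6)/(4·12.2954) = 170.016/49.1816 = 3.457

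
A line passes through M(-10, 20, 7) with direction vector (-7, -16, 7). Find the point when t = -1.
P(-1) = (-10 + (-7)(-1), 20 + (-16)(-1), 7 + 7(-1)) = (-3, 36, 0)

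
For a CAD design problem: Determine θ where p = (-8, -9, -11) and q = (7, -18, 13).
p·q = -37, |p|² = 266, |q|² = 542
cos θ = -37/√144172 ≈ -0.09745
θ ≈ 95.59°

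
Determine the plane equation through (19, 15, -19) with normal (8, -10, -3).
d = n·P = (8)(19) + (-10)(15) + (-3)(-19) = 59
Plane: 8x - 10y - 3z = 59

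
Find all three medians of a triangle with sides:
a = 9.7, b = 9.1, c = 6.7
Using m_x = ½√(2y² + 2z² - x²):
m_a = ½√(2·9.1² + 2·6.7² - 9.7²) = ½√161.31 = 6.35
m_b = ½√(2·9.7² + 2·6.7² - 9.1²) = ½√195.15 = 6.985
m_c = ½√(2·9.7² + 2·9.1² - 6.7²) = ½√308.91 = 8.788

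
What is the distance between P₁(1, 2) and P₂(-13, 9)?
Using the distance formula: d = sqrt((x₂-x₁)² + (y₂-y₁)²)
dx = (-13) - 1 = -14
dy = 9 - 2 = 7
d = sqrt((-14)² + 7²) = sqrt(196 + 49) = sqrt(245) = 15.65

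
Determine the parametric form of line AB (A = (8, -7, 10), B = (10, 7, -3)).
Direction vector d = B - A = (2, 14, -13)
x = 8 + 2t, y = -7 + 14t, z = 10 - 13t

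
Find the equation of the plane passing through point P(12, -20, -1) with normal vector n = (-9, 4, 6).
d = n·P = (-9)(12) + (4)(-20) + (6)(-1) = -194
Plane: -9x + 4y + 6z = -194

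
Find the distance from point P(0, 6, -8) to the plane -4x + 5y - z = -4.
d = |(-4)(0) + 5(6) + (-1)(-8) - (-4)| / √((-4)² + 5² + (-1)²) = 42/√42 = 6.481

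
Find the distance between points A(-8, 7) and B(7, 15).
Using the distance formula: d = sqrt((x₂-x₁)² + (y₂-y₁)²)
dx = 7 - (-8) = 15
dy = 15 - 7 = 8
d = sqrt(15² + 8²) = sqrt(225 + 64) = sqrt(289) = 17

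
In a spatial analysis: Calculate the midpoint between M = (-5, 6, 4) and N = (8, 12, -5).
Midpoint = ((-5+8)/2, (6+12)/2, (4-5)/2) = (1.5, 9, -0.5)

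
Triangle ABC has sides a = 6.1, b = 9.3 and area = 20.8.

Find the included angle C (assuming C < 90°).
Area = ½ab·sin(C)  →  sin(C) = 2·Area/(ab)
sin(C) = 2·20.8/(6.1·9.3) = 0.733298
C = arcsin(0.733298) = 47.16°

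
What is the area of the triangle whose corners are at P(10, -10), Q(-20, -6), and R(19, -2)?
Using the coordinate formula: Area = (1/2)|x₁(y₂-y₃) + x₂(y₃-y₁) + x₃(y₁-y₂)|
Area = (1/2)|10((-6)-(-2)) + (-20)((-2)-(-10)) + 19((-10)-(-6))|
Area = (1/2)|10*(-4) + (-20)*8 + 19*(-4)|
Area = (1/2)|(-40) + (-160) + (-76)|
Area = (1/2)*276 = 138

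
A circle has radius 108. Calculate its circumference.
Circumference = 2 * pi * r
Circumference = 2 * pi * 108
Circumference = 678.58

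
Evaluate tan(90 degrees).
tan(90 degrees) = undefined
Decimal approximation: undefined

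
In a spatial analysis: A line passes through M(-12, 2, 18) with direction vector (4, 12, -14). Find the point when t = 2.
P(2) = (-12 + 4(2), 2 + 12(2), 18 + (-14)(2)) = (-4, 26, -10)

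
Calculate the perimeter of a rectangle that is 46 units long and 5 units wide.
Perimeter = 2 * (length + width)
Perimeter = 2 * (46 + 5)
Perimeter = 2 * 51
Perimeter = 102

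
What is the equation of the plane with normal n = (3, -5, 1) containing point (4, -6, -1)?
d = n·P = (3)(4) + (-5)(-6) + (1)(-1) = 41
Plane: 3x - 5y + z = 41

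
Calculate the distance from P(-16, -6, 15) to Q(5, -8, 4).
d = √[(21)² + (-2)² + (-11)²] = √566 = 23.79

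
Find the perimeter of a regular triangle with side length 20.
Perimeter = number of sides * side length
Perimeter = 3 * 20
Perimeter = 60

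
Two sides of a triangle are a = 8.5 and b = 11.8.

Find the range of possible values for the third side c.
By the triangle inequality: |a - b| < c < a + b
|8.5 - 11.8| < c < 8.5 + 11.8
3.3 < c < 20.3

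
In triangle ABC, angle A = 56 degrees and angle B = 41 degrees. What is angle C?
Sum of angles in a triangle = 180 degrees
Third angle = 180 - 56 - 41
Third angle = 83 degrees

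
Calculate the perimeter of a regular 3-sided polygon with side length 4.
Perimeter = number of sides * side length
Perimeter = 3 * 4
Perimeter = 12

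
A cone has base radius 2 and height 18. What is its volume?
Volume = (1/3) * pi * r² * h
Volume = (1/3) * pi * 2² * 18
Volume = (1/3) * pi * 4 * 18
Volume = (1/3) * pi * 72
Volume = 75.40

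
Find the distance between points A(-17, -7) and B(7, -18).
Using the distance formula: d = sqrt((x₂-x₁)² + (y₂-y₁)²)
dx = 7 - (-17) = 24
dy = (-18) - (-7) = -11
d = sqrt(24² + (-11)²) = sqrt(576 + 121) = sqrt(697) = 26.40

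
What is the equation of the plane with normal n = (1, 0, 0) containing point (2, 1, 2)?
d = n·P = (1)(2) + (0)(1) + (0)(2) = 2
Plane: x = 2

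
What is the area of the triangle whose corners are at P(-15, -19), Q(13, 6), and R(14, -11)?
Using the coordinate formula: Area = (1/2)|x₁(y₂-y₃) + x₂(y₃-y₁) + x₃(y₁-y₂)|
Area = (1/2)|(-15)(6-(-11)) + 13((-11)-(-19)) + 14((-19)-6)|
Area = (1/2)|(-15)*17 + 13*8 + 14*(-25)|
Area = (1/2)|(-255) + 104 + (-350)|
Area = (1/2)*501 = 250.50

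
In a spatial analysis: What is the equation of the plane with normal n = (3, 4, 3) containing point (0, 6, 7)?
d = n·P = (3)(0) + (4)(6) + (3)(7) = 45
Plane: 3x + 4y + 3z = 45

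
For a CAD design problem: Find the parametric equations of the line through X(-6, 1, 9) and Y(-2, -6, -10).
Direction vector d = Y - X = (4, -7, -19)
x = -6 + 4t, y = 1 - 7t, z = 9 - 19t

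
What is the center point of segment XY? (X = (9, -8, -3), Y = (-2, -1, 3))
Midpoint = ((9-2)/2, (-8-1)/2, (-3+3)/2) = (3.5, -4.5, 0)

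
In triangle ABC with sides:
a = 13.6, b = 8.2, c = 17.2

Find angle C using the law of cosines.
cos(C) = (a² + b² - c²)/(2ab)
cos(C) = (13.6² + 8.2² - 17.2²)/(2·13.6·8.2) = -43.64/223.04 = -0.195660
C = arccos(-0.195660) = 101.3°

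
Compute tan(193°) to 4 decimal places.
tan(193 degrees) = 0.2309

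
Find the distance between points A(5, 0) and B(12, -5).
Using the distance formula: d = sqrt((x₂-x₁)² + (y₂-y₁)²)
dx = 12 - 5 = 7
dy = (-5) - 0 = -5
d = sqrt(7² + (-5)²) = sqrt(49 + 25) = sqrt(74) = 8.60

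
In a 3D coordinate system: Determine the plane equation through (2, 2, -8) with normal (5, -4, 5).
d = n·P = (5)(2) + (-4)(2) + (5)(-8) = -38
Plane: 5x - 4y + 5z = -38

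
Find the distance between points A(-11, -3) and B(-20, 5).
Using the distance formula: d = sqrt((x₂-x₁)² + (y₂-y₁)²)
dx = (-20) - (-11) = -9
dy = 5 - (-3) = 8
d = sqrt((-9)² + 8²) = sqrt(81 + 64) = sqrt(145) = 12.04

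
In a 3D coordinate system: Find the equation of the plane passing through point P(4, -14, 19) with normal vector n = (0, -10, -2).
d = n·P = (0)(4) + (-10)(-14) + (-2)(19) = 102
Plane: -10y - 2z = 102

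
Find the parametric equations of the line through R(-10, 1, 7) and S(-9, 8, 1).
Direction vector d = S - R = (1, 7, -6)
x = -10 + t, y = 1 + 7t, z = 7 - 6t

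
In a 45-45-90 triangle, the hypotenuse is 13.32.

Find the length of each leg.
In a 45-45-90 triangle, hypotenuse = leg·√2  →  leg = hypotenuse/√2
leg = 13.32/√2 = 9.419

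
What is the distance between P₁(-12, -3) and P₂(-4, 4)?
Using the distance formula: d = sqrt((x₂-x₁)² + (y₂-y₁)²)
dx = (-4) - (-12) = 8
dy = 4 - (-3) = 7
d = sqrt(8² + 7²) = sqrt(64 + 49) = sqrt(113) = 10.63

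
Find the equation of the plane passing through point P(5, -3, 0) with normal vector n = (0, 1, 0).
d = n·P = (0)(5) + (1)(-3) + (0)(0) = -3
Plane: y = -3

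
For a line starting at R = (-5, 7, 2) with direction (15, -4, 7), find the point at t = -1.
P(-1) = (-5 + 15(-1), 7 + (-4)(-1), 2 + 7(-1)) = (-20, 11, -5)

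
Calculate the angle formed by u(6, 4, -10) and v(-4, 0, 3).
u·v = -54, |u|² = 152, |v|² = 25
cos θ = -54/√3800 ≈ -0.876
θ ≈ 151.2°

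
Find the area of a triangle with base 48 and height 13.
Area = (1/2) * base * height
Area = (1/2) * 48 * 13
Area = 312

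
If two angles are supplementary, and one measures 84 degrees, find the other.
Supplementary angles sum to 180 degrees.
Other angle = 180 - 84
Other angle = 96 degrees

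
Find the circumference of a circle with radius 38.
Circumference = 2 * pi * r
Circumference = 2 * pi * 38
Circumference = 238.76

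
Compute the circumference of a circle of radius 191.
Circumference = 2 * pi * r
Circumference = 2 * pi * 191
Circumference = 1200.09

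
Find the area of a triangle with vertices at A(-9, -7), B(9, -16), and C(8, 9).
Using the coordinate formula: Area = (1/2)|x₁(y₂-y₃) + x₂(y₃-y₁) + x₃(y₁-y₂)|
Area = (1/2)|(-9)((-16)-9) + 9(9-(-7)) + 8((-7)-(-16))|
Area = (1/2)|(-9)*(-25) + 9*16 + 8*9|
Area = (1/2)|225 + 144 + 72|
Area = (1/2)*441 = 220.50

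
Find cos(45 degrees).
cos(45 degrees) = sqrt(2)/2
Decimal approximation: 0.7071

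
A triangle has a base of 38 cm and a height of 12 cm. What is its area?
Area = (1/2) * base * height
Area = (1/2) * 38 * 12
Area = 228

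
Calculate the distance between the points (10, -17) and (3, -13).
Using the distance formula: d = sqrt((x₂-x₁)² + (y₂-y₁)²)
dx = 3 - 10 = -7
dy = (-13) - (-17) = 4
d = sqrt((-7)² + 4²) = sqrt(49 + 16) = sqrt(65) = 8.06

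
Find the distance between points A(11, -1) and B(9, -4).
Using the distance formula: d = sqrt((x₂-x₁)² + (y₂-y₁)²)
dx = 9 - 11 = -2
dy = (-4) - (-1) = -3
d = sqrt((-2)² + (-3)²) = sqrt(4 + 9) = sqrt(13) = 3.61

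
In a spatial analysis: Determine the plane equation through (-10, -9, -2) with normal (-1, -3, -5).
d = n·P = (-1)(-10) + (-3)(-9) + (-5)(-2) = 47
Plane: -x - 3y - 5z = 47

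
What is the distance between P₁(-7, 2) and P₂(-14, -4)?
Using the distance formula: d = sqrt((x₂-x₁)² + (y₂-y₁)²)
dx = (-14) - (-7) = -7
dy = (-4) - 2 = -6
d = sqrt((-7)² + (-6)²) = sqrt(49 + 36) = sqrt(85) = 9.22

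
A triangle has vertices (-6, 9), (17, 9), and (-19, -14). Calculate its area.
Using the coordinate formula: Area = (1/2)|x₁(y₂-y₃) + x₂(y₃-y₁) + x₃(y₁-y₂)|
Area = (1/2)|(-6)(9-(-14)) + 17((-14)-9) + (-19)(9-9)|
Area = (1/2)|(-6)*23 + 17*(-23) + (-19)*0|
Area = (1/2)|(-138) + (-391) + 0|
Area = (1/2)*529 = 264.50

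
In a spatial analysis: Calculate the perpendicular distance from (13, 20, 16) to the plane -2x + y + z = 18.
d = |(-2)(13) + 1(20) + 1(16) - (18)| / √((-2)² + 1² + 1²) = 8/√6 = 3.266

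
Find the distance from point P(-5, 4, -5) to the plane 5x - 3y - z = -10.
d = |5(-5) + (-3)(4) + (-1)(-5) - (-10)| / √(5² + (-3)² + (-1)²) = 22/√35 = 3.719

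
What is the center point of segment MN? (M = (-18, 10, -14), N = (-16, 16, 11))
Midpoint = ((-18-16)/2, (10+16)/2, (-14+11)/2) = (-17, 13, -1.5)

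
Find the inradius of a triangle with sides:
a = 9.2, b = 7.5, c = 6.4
s = (a+b+c)/2 = (9.2+7.5+6.4)/2 = 11.55
Area = √(s(s-a)(s-b)(s-c)) = √(11.55·2.35·4.05·5.15) = 23.7934
r = Area/s = 23.7934/11.55 = 2.06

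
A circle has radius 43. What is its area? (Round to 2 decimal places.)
Area = pi * r²
Area = pi * 43²
Area = pi * 1849
Area = 5808.80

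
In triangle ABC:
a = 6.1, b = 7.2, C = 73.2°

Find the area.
Using A = ½ab·sin(C):
A = ½·6.1·7.2·sin(73.2°) = ½·43.92·0.957319 = 21.02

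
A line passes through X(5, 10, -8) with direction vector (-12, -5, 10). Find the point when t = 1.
P(1) = (5 + (-12)(1), 10 + (-5)(1), -8 + 10(1)) = (-7, 5, 2)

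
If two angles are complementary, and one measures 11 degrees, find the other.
Complementary angles sum to 90 degrees.
Other angle = 90 - 11
Other angle = 79 degrees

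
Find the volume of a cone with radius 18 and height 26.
Volume = (1/3) * pi * r² * h
Volume = (1/3) * pi * 18² * 26
Volume = (1/3) * pi * 324 * 26
Volume = (1/3) * pi * 8424
Volume = 8821.59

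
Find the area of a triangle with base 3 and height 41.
Area = (1/2) * base * height
Area = (1/2) * 3 * 41
Area = 61.50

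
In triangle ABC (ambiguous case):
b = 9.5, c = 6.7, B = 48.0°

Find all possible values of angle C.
sin(C)/c = sin(B)/b  →  sin(C) = c·sin(B)/b = 6.7·sin(48.0°)/9.5 = 0.524113
C₁ = arcsin(0.524113) = 31.61°,  C₂ = 180° - C₁ = 148.39°
Check C₂: A = 180° - 48.0° - 148.39° = -16.39° ≤ 0, rejected
C = 31.61° (one solution)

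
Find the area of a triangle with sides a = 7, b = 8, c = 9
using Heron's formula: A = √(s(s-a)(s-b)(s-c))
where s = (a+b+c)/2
s = (7+8+9)/2 = 12
A = √(12·5·4·3) = √720 = 26.83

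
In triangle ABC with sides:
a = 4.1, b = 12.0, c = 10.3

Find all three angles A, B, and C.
By the law of cosines:
cos(A) = (b² + c² - a²)/(2bc) = 0.943689  →  A = 19.32°
cos(B) = (a² + c² - b²)/(2ac) = -0.249822  →  B = 104.5°
cos(C) = (a² + b² - c²)/(2ab) = 0.556098  →  C = 56.21°
Check: A + B + C = 180.0° ✓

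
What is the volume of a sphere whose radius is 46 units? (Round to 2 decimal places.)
Volume = (4/3) * pi * r³
Volume = (4/3) * pi * 46³
Volume = (4/3) * pi * 97336
Volume = 407720.08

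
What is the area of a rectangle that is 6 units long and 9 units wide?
Area = length * width
Area = 6 * 9
Area = 54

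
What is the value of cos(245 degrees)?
cos(245 degrees) = -0.4226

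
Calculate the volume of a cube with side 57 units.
Volume = s³
Volume = 57³
Volume = 185193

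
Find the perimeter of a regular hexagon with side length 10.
Perimeter = number of sides * side length
Perimeter = 6 * 10
Perimeter = 60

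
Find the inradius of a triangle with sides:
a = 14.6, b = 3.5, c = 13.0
s = (a+b+c)/2 = (14.6+3.5+13.0)/2 = 15.55
Area = √(s(s-a)(s-b)(s-c)) = √(15.55·0.95·12.05·2.55) = 21.3054
r = Area/s = 21.3054/15.55 = 1.37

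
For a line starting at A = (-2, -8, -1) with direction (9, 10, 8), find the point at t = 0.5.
P(0.5) = (-2 + 9(0.5), -8 + 10(0.5), -1 + 8(0.5)) = (2.5, -3, 3)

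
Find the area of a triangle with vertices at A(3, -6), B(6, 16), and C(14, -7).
Using the coordinate formula: Area = (1/2)|x₁(y₂-y₃) + x₂(y₃-y₁) + x₃(y₁-y₂)|
Area = (1/2)|3(16-(-7)) + 6((-7)-(-6)) + 14((-6)-16)|
Area = (1/2)|3*23 + 6*(-1) + 14*(-22)|
Area = (1/2)|69 + (-6) + (-308)|
Area = (1/2)*245 = 122.50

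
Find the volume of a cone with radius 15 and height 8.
Volume = (1/3) * pi * r² * h
Volume = (1/3) * pi * 15² * 8
Volume = (1/3) * pi * 225 * 8
Volume = (1/3) * pi * 1800
Volume = 1884.96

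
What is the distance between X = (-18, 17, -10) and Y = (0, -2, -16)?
d = √[(18)² + (-19)² + (-6)²] = √721 = 26.85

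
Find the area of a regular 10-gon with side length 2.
For a regular 10-gon with side length s = 2:
Apothem a = s / (2*tan(pi/10)) = 2 / (2*tan(pi/10)) ≈ 3.0777
Perimeter P = 10 * 2 = 20
Area = (1/2) * P * a = (1/2) * 20 * 3.0777 = 30.78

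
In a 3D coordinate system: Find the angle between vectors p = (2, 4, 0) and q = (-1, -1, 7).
p·q = -6, |p|² = 20, |q|² = 51
cos θ = -6/√1020 ≈ -0.1879
θ ≈ 100.8°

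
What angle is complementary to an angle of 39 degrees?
Complementary angles sum to 90 degrees.
Other angle = 90 - 39
Other angle = 51 degrees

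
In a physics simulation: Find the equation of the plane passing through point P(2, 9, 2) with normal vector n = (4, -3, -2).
d = n·P = (4)(2) + (-3)(9) + (-2)(2) = -23
Plane: 4x - 3y - 2z = -23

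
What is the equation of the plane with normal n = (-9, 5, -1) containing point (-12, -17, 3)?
d = n·P = (-9)(-12) + (5)(-17) + (-1)(3) = 20
Plane: -9x + 5y - z = 20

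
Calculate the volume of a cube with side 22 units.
Volume = s³
Volume = 22³
Volume = 10648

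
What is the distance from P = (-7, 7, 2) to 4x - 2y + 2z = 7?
d = |4(-7) + (-2)(7) + 2(2) - (7)| / √(4² + (-2)² + 2²) = 45/√24 = 9.186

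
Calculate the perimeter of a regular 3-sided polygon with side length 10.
Perimeter = number of sides * side length
Perimeter = 3 * 10
Perimeter = 30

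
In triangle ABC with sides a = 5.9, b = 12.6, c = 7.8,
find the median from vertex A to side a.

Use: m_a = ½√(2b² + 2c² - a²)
m_a = ½√(2·12.6² + 2·7.8² - 5.9²)
m_a = ½√(317.52 + 121.68 - 34.81) = ½√404.39 = 10.05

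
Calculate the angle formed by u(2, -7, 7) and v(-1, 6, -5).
u·v = -79, |u|² = 102, |v|² = 62
cos θ = -79/√6324 ≈ -0.9934
θ ≈ 173.4°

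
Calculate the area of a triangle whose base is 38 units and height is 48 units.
Area = (1/2) * base * height
Area = (1/2) * 38 * 48
Area = 912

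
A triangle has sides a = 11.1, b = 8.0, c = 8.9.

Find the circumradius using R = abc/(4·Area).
s = (a+b+c)/2 = 14
Area = √(s(s-a)(s-b)(s-c)) = √(14·2.9·6·5.1) = 35.2471
R = abc/(4·Area) = (11.1·8.0·8.9)/(4·35.2471) = 790.32/140.9884 = 5.606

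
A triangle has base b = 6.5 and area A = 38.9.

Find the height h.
A = ½bh  →  h = 2A/b
h = 2·38.9/6.5 = 11.97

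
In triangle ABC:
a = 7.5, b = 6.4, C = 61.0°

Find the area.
Using A = ½ab·sin(C):
A = ½·7.5·6.4·sin(61.0°) = ½·48·0.874620 = 20.99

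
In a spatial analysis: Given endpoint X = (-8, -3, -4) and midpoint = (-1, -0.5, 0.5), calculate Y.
Y = (2×(-1) - (-8), 2×(-0.5) - (-3), 2×0.5 - (-4)) = (6, 2, 5)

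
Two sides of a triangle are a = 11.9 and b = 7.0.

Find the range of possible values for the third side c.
By the triangle inequality: |a - b| < c < a + b
|11.9 - 7.0| < c < 11.9 + 7.0
4.9 < c < 18.9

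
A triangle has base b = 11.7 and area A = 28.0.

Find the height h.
A = ½bh  →  h = 2A/b
h = 2·28.0/11.7 = 4.786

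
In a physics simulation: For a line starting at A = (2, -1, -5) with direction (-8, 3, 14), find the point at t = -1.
P(-1) = (2 + (-8)(-1), -1 + 3(-1), -5 + 14(-1)) = (10, -4, -19)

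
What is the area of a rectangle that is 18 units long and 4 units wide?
Area = length * width
Area = 18 * 4
Area = 72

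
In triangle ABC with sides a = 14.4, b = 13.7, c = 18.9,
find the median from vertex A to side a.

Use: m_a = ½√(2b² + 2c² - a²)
m_a = ½√(2·13.7² + 2·18.9² - 14.4²)
m_a = ½√(375.38 + 714.42 - 207.36) = ½√882.44 = 14.85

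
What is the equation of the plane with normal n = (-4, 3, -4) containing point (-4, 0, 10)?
d = n·P = (-4)(-4) + (3)(0) + (-4)(10) = -24
Plane: -4x + 3y - 4z = -24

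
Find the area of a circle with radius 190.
Area = pi * r²
Area = pi * 190²
Area = pi * 36100
Area = 113411.49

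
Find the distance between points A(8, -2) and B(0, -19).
Using the distance formula: d = sqrt((x₂-x₁)² + (y₂-y₁)²)
dx = 0 - 8 = -8
dy = (-19) - (-2) = -17
d = sqrt((-8)² + (-17)²) = sqrt(64 + 289) = sqrt(353) = 18.79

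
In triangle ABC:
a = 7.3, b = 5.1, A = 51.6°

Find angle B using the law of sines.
sin(B)/b = sin(A)/a
sin(B) = b·sin(A)/a = 5.1·sin(51.6°)/7.3 = 0.547512
B = arcsin(0.547512) = 33.2°  (b ≤ a, so B ≤ A and the acute solution is unique)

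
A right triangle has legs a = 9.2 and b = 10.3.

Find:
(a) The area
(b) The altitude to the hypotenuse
(a) Area = ½ab = ½·9.2·10.3 = 47.38
(b) Hypotenuse c = √(9.2² + 10.3²) = √190.73 = 13.8105
    Area = ½·c·h_c  →  h_c = 2·Area/c = 2·47.38/13.8105 = 6.861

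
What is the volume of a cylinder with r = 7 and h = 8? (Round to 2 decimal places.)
Volume = pi * r² * h
Volume = pi * 7² * 8
Volume = pi * 49 * 8
Volume = pi * 392
Volume = 1231.50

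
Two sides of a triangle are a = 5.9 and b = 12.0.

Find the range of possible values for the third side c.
By the triangle inequality: |a - b| < c < a + b
|5.9 - 12.0| < c < 5.9 + 12.0
6.1 < c < 17.9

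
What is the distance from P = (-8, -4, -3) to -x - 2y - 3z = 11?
d = |(-1)(-8) + (-2)(-4) + (-3)(-3) - (11)| / √((-1)² + (-2)² + (-3)²) = 14/√14 = 3.742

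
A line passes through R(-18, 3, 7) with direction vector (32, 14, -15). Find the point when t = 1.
P(1) = (-18 + 32(1), 3 + 14(1), 7 + (-15)(1)) = (14, 17, -8)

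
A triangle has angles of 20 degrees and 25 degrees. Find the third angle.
Sum of angles in a triangle = 180 degrees
Third angle = 180 - 20 - 25
Third angle = 135 degrees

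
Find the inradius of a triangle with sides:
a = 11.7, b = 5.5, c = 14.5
s = (a+b+c)/2 = (11.7+5.5+14.5)/2 = 15.85
Area = √(s(s-a)(s-b)(s-c)) = √(15.85·4.15·10.35·1.35) = 30.3163
r = Area/s = 30.3163/15.85 = 1.913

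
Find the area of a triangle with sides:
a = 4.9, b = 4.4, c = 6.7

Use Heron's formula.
s = (a+b+c)/2 = (4.9+4.4+6.7)/2 = 8
A = √(s(s-a)(s-b)(s-c)) = √(8·3.1·3.6·1.3)
A = √116.064 = 10.77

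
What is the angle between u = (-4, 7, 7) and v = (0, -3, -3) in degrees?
u·v = -42, |u|² = 114, |v|² = 18
cos θ = -42/√2052 ≈ -0.9272
θ ≈ 158.0°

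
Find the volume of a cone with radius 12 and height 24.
Volume = (1/3) * pi * r² * h
Volume = (1/3) * pi * 12² * 24
Volume = (1/3) * pi * 144 * 24
Volume = (1/3) * pi * 3456
Volume = 3619.11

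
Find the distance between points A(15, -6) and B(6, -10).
Using the distance formula: d = sqrt((x₂-x₁)² + (y₂-y₁)²)
dx = 6 - 15 = -9
dy = (-10) - (-6) = -4
d = sqrt((-9)² + (-4)²) = sqrt(81 + 16) = sqrt(97) = 9.85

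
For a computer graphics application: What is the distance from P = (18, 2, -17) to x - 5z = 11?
d = |1(18) + 0(2) + (-5)(-17) - (11)| / √(1² + 0² + (-5)²) = 92/√26 = 18.04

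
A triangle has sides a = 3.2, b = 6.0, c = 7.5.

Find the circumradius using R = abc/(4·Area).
s = (a+b+c)/2 = 8.35
Area = √(s(s-a)(s-b)(s-c)) = √(8.35·5.15·2.35·0.85) = 9.26809
R = abc/(4·Area) = (3.2·6.0·7.5)/(4·9.26809) = 144/37.07236 = 3.884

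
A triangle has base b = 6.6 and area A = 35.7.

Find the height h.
A = ½bh  →  h = 2A/b
h = 2·35.7/6.6 = 10.82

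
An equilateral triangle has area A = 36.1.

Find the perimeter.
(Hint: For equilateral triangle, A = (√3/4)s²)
A = (√3/4)s²  →  s² = 4A/√3 = 4·36.1/√3 = 83.3694
s = 9.13068
Perimeter = 3s = 27.39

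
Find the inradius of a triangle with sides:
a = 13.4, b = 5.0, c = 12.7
s = (a+b+c)/2 = (13.4+5.0+12.7)/2 = 15.55
Area = √(s(s-a)(s-b)(s-c)) = √(15.55·2.15·10.55·2.85) = 31.7054
r = Area/s = 31.7054/15.55 = 2.039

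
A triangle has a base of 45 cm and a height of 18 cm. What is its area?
Area = (1/2) * base * height
Area = (1/2) * 45 * 18
Area = 405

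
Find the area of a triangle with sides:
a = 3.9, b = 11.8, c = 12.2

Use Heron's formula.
s = (a+b+c)/2 = (3.9+11.8+12.2)/2 = 13.95
A = √(s(s-a)(s-b)(s-c)) = √(13.95·10.05·2.15·1.75)
A = √527.493 = 22.97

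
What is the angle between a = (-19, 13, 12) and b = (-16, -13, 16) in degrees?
a·b = 327, |a|² = 674, |b|² = 681
cos θ = 327/√458994 ≈ 0.4827
θ ≈ 61.14°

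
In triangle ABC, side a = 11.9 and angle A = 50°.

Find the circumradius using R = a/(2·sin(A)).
R = a/(2·sin(A)) = 11.9/(2·sin(50°))
R = 11.9/(2·0.766044) = 11.9/1.532089 = 7.767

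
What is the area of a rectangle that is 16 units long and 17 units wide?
Area = length * width
Area = 16 * 17
Area = 272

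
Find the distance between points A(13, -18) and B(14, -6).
Using the distance formula: d = sqrt((x₂-x₁)² + (y₂-y₁)²)
dx = 14 - 13 = 1
dy = (-6) - (-18) = 12
d = sqrt(1² + 12²) = sqrt(1 + 144) = sqrt(145) = 12.04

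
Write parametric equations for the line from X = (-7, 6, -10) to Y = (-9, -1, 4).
Direction vector d = Y - X = (-2, -7, 14)
x = -7 - 2t, y = 6 - 7t, z = -10 + 14t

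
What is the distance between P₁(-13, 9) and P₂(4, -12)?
Using the distance formula: d = sqrt((x₂-x₁)² + (y₂-y₁)²)
dx = 4 - (-13) = 17
dy = (-12) - 9 = -21
d = sqrt(17² + (-21)²) = sqrt(289 + 441) = sqrt(730) = 27.02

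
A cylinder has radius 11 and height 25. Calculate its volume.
Volume = pi * r² * h
Volume = pi * 11² * 25
Volume = pi * 121 * 25
Volume = pi * 3025
Volume = 9503.32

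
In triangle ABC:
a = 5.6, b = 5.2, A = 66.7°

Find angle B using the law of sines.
sin(B)/b = sin(A)/a
sin(B) = b·sin(A)/a = 5.2·sin(66.7°)/5.6 = 0.852843
B = arcsin(0.852843) = 58.52°  (b ≤ a, so B ≤ A and the acute solution is unique)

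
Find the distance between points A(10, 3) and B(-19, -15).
Using the distance formula: d = sqrt((x₂-x₁)² + (y₂-y₁)²)
dx = (-19) - 10 = -29
dy = (-15) - 3 = -18
d = sqrt((-29)² + (-18)²) = sqrt(841 + 324) = sqrt(1165) = 34.13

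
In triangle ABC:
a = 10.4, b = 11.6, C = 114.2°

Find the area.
Using A = ½ab·sin(C):
A = ½·10.4·11.6·sin(114.2°) = ½·120.64·0.912120 = 55.02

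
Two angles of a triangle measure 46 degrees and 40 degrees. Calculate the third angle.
Sum of angles in a triangle = 180 degrees
Third angle = 180 - 46 - 40
Third angle = 94 degrees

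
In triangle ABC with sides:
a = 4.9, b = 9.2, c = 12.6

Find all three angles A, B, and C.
By the law of cosines:
cos(A) = (b² + c² - a²)/(2bc) = 0.946299  →  A = 18.86°
cos(B) = (a² + c² - b²)/(2ac) = 0.794704  →  B = 37.37°
cos(C) = (a² + b² - c²)/(2ab) = -0.555790  →  C = 123.8°
Check: A + B + C = 180.0° ✓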